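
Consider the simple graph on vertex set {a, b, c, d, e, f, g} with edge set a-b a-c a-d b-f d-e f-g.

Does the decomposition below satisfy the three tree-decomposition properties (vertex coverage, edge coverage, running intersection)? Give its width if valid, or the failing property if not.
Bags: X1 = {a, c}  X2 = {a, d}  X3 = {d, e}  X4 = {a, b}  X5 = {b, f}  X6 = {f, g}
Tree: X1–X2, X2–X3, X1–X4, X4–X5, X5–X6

Yes; width 1.

Every vertex of G appears in some bag (union = {a, b, c, d, e, f, g}); every edge is covered by a bag; and for each vertex v the set of bags containing v is connected in the bag tree. The decomposition is therefore valid. The largest bag has 2 vertices, so the width is 1.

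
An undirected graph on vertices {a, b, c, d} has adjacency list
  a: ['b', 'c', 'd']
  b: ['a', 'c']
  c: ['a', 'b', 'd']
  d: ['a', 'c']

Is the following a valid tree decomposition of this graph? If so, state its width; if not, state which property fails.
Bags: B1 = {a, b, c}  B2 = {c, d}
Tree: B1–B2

A tree decomposition must satisfy three properties: every vertex lies in some bag; for every edge, both endpoints lie together in some bag; and for every vertex, the bags containing it form a connected subtree. Here edge (a,d) lies in no bag, so the decomposition is invalid.

No — edge (a,d) lies in no bag.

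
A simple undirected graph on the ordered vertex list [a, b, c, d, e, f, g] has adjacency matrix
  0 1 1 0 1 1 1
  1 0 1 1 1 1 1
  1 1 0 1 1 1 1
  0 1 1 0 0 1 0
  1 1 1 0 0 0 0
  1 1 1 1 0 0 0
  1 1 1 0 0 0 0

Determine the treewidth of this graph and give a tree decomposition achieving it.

Every bag has size at most 4, so the width is 4 − 1 = 3 and tw(G) ≤ 3. For the lower bound, the 4 vertices {b, c, d, f} are pairwise adjacent, and any tree decomposition puts a clique entirely inside one bag — forcing width ≥ 3. Therefore the treewidth is 3.

Treewidth 3.
One such decomposition:
Bags: B1 = {a, b, c, g}  B2 = {a, b, c, f}  B3 = {b, c, d, f}  B4 = {a, b, c, e}
Tree: B1–B2, B2–B3, B1–B4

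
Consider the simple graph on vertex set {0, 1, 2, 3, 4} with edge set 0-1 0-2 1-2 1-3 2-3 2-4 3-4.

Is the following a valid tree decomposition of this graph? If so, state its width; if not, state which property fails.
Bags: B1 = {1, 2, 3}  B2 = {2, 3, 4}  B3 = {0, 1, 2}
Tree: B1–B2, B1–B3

Every vertex of G appears in some bag (union = {0, 1, 2, 3, 4}); every edge is covered by a bag; and for each vertex v the set of bags containing v is connected in the bag tree. The decomposition is therefore valid. The largest bag has 3 vertices, so the width is 2.

Yes; width 2.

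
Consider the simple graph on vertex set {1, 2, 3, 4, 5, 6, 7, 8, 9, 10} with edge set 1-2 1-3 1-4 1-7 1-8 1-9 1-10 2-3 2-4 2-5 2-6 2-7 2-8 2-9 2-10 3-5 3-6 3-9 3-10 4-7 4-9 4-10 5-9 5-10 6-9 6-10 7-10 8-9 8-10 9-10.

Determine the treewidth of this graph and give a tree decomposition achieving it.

Treewidth 4.
Bags: B1 = {1, 2, 3, 9, 10}  B2 = {1, 2, 4, 9, 10}  B3 = {1, 2, 4, 7, 10}  B4 = {1, 2, 8, 9, 10}  B5 = {2, 3, 6, 9, 10}  B6 = {2, 3, 5, 9, 10}
Tree: B1–B2, B2–B3, B2–B4, B1–B5, B5–B6

Every bag has size at most 5, so the width is 5 − 1 = 4 and tw(G) ≤ 4. For the lower bound, the 5 vertices {1, 2, 8, 9, 10} are pairwise adjacent, and any tree decomposition puts a clique entirely inside one bag — forcing width ≥ 4. The upper and lower bounds meet at 4, so that is the treewidth.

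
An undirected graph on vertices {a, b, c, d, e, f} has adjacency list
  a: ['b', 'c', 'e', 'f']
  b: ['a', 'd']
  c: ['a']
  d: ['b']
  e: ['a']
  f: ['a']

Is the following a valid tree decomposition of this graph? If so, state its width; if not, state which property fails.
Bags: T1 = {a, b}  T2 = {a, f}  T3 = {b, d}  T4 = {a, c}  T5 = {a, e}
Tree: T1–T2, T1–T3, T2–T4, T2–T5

Yes; width 1.

Every vertex of G appears in some bag (union = {a, b, c, d, e, f}); every edge is covered by a bag; and for each vertex v the set of bags containing v is connected in the bag tree. The decomposition is therefore valid. The largest bag has 2 vertices, so the width is 1.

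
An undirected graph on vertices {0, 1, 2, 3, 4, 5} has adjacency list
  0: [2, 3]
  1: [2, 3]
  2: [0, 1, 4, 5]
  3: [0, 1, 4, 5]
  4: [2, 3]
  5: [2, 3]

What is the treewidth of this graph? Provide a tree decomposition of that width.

Treewidth 2.
Bags: B1 = {0, 2, 3}  B2 = {2, 3, 4}  B3 = {2, 3, 5}  B4 = {1, 2, 3}
Tree: B1–B2, B2–B3, B3–B4

Every bag has size at most 3, so the width is 3 − 1 = 2 and tw(G) ≤ 2. For the lower bound, G contains the cycle 0–3–4–2–0, so G is not a forest; only forests have treewidth ≤ 1, hence tw(G) ≥ 2. Therefore the treewidth is 2.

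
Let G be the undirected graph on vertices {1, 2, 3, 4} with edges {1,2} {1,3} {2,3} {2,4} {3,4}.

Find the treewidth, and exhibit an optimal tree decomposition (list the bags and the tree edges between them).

Treewidth 2.
One optimal decomposition is:
Bags: B1 = {1, 2, 3}  B2 = {2, 3, 4}
Tree: B1–B2

Every bag has size at most 3, so the width is 3 − 1 = 2 and tw(G) ≤ 2. Conversely, {1, 2, 3} is a clique of size 3, and the vertices of any clique must share a bag in every tree decomposition; so some bag has ≥ 3 vertices and tw(G) ≥ 2. Therefore the treewidth is 2.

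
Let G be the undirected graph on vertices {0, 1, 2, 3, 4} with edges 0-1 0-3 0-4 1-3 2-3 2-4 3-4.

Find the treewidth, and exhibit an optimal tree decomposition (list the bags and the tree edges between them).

Every bag has size at most 3, so the width is 3 − 1 = 2 and tw(G) ≤ 2. On the other hand G contains the 3-clique {0, 1, 3}. A clique must lie in a single bag of any decomposition, so no decomposition can have width below 2. The upper and lower bounds meet at 2, so that is the treewidth.

Treewidth 2.
One optimal decomposition is:
Bags: B1 = {0, 1, 3}  B2 = {0, 3, 4}  B3 = {2, 3, 4}
Tree: B1–B2, B2–B3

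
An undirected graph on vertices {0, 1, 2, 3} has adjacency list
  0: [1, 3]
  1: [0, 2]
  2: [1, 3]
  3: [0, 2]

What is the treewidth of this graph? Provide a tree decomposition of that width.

Treewidth 2.
One optimal decomposition is:
Bags: B1 = {1, 2, 3}  B2 = {0, 1, 3}
Tree: B1–B2

Each bag holds 3 vertices, so the decomposition has width 2, which upper-bounds the treewidth. The edges 1–2–3–0–1 form a cycle, so G is not a tree and its treewidth is at least 2. Therefore the treewidth is 2.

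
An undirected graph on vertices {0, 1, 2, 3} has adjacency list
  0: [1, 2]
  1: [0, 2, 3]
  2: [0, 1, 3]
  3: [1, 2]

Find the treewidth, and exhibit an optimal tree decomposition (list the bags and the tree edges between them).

Every bag has size at most 3, so the width is 3 − 1 = 2 and tw(G) ≤ 2. Conversely, {0, 1, 2} is a clique of size 3, and the vertices of any clique must share a bag in every tree decomposition; so some bag has ≥ 3 vertices and tw(G) ≥ 2. Therefore the treewidth is 2.

Treewidth 2.
One optimal decomposition is:
Bags: B1 = {1, 2, 3}  B2 = {0, 1, 2}
Tree: B1–B2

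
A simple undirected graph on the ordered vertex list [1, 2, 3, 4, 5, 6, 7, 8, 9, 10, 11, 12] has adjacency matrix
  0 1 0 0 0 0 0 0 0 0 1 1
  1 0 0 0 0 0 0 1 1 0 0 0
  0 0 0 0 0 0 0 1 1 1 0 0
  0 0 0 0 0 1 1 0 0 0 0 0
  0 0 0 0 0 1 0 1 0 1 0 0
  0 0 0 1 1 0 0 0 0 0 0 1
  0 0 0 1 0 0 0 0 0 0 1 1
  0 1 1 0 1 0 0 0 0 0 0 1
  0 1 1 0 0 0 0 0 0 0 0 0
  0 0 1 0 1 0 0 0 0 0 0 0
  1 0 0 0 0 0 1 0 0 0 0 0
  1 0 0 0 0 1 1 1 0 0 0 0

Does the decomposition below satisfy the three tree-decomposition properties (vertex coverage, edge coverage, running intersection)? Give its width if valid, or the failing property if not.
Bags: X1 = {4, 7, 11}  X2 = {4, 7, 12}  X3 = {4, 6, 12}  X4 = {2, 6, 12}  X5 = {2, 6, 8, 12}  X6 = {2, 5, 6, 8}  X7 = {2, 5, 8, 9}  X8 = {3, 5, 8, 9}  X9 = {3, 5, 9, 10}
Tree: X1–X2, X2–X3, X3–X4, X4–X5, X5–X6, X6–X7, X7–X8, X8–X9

A tree decomposition must satisfy three properties: every vertex lies in some bag; for every edge, both endpoints lie together in some bag; and for every vertex, the bags containing it form a connected subtree. Here vertex 1 appears in no bag, so the decomposition is invalid.

No — vertex 1 appears in no bag.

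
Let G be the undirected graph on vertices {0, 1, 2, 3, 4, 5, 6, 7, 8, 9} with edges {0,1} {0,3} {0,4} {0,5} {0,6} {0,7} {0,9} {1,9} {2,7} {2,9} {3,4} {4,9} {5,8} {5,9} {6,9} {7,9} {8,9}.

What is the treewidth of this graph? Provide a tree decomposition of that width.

The largest bag has 3 vertices, giving width 2; this decomposition certifies tw(G) ≤ 2. Conversely, {0, 1, 9} is a clique of size 3, and the vertices of any clique must share a bag in every tree decomposition; so some bag has ≥ 3 vertices and tw(G) ≥ 2. Hence tw(G) = 2 exactly.

Treewidth 2.
One optimal decomposition is:
Bags: B1 = {0, 7, 9}  B2 = {2, 7, 9}  B3 = {0, 5, 9}  B4 = {5, 8, 9}  B5 = {0, 1, 9}  B6 = {0, 4, 9}  B7 = {0, 6, 9}  B8 = {0, 3, 4}
Tree: B1–B2, B1–B3, B3–B4, B3–B5, B5–B6, B1–B7, B6–B8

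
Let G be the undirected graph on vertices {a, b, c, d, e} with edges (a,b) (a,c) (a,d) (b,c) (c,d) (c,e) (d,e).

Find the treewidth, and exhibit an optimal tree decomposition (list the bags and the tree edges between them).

Treewidth 2.
One such decomposition:
Bags: B1 = {a, c, d}  B2 = {a, b, c}  B3 = {c, d, e}
Tree: B1–B2, B1–B3

Each bag holds 3 vertices, so the decomposition has width 2, which upper-bounds the treewidth. On the other hand G contains the 3-clique {c, d, e}. A clique must lie in a single bag of any decomposition, so no decomposition can have width below 2. Hence tw(G) = 2 exactly.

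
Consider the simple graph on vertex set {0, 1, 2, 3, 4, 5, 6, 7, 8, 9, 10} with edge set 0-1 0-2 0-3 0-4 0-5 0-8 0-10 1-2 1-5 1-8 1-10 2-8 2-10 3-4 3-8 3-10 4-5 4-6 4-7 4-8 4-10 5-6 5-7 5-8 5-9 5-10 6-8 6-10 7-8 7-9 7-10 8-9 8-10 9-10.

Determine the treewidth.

A width-4 tree decomposition is:
Bags: B1 = {4, 5, 7, 8, 10}  B2 = {4, 5, 6, 8, 10}  B3 = {0, 4, 5, 8, 10}  B4 = {0, 1, 5, 8, 10}  B5 = {5, 7, 8, 9, 10}  B6 = {0, 1, 2, 8, 10}  B7 = {0, 3, 4, 8, 10}
Tree: B1–B2, B2–B3, B3–B4, B1–B5, B4–B6, B3–B7
Every bag has size at most 5, so the width is 5 − 1 = 4 and tw(G) ≤ 4. On the other hand G contains the 5-clique {0, 1, 2, 8, 10}. A clique must lie in a single bag of any decomposition, so no decomposition can have width below 4. Hence tw(G) = 4 exactly.

4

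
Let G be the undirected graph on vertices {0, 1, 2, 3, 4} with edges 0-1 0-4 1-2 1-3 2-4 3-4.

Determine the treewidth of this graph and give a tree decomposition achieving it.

The largest bag has 3 vertices, giving width 2; this decomposition certifies tw(G) ≤ 2. For the lower bound, G contains the cycle 4–3–1–2–4, so G is not a forest; only forests have treewidth ≤ 1, hence tw(G) ≥ 2. Therefore the treewidth is 2.

Treewidth 2.
Bags: B1 = {1, 3, 4}  B2 = {1, 2, 4}  B3 = {0, 1, 4}
Tree: B1–B2, B2–B3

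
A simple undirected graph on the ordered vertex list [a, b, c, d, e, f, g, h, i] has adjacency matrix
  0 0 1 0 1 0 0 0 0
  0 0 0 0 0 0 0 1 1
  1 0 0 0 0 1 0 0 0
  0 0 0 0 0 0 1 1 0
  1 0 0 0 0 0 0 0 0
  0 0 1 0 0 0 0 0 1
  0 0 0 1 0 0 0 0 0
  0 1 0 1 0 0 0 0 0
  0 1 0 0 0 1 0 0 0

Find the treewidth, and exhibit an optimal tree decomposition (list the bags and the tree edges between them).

Treewidth 1.
One such decomposition:
Bags: B1 = {a, e}  B2 = {a, c}  B3 = {c, f}  B4 = {f, i}  B5 = {b, i}  B6 = {b, h}  B7 = {d, h}  B8 = {d, g}
Tree: B1–B2, B2–B3, B3–B4, B4–B5, B5–B6, B6–B7, B7–B8

Each bag holds 2 vertices, so the decomposition has width 1, which upper-bounds the treewidth. Since G has at least one edge (e.g. e–a), it is not an edgeless graph, so tw(G) ≥ 1. Hence tw(G) = 1 exactly.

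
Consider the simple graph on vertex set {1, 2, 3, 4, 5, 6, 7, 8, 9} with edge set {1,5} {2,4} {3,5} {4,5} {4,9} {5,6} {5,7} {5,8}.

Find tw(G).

1

A width-1 tree decomposition is:
Bags: B1 = {5, 8}  B2 = {4, 5}  B3 = {4, 9}  B4 = {3, 5}  B5 = {5, 7}  B6 = {5, 6}  B7 = {2, 4}  B8 = {1, 5}
Tree: B1–B2, B2–B3, B2–B4, B1–B5, B5–B6, B2–B7, B4–B8
Each bag holds 2 vertices, so the decomposition has width 1, which upper-bounds the treewidth. Any graph with an edge has treewidth ≥ 1, and G has the edge 8–5. Hence tw(G) = 1 exactly.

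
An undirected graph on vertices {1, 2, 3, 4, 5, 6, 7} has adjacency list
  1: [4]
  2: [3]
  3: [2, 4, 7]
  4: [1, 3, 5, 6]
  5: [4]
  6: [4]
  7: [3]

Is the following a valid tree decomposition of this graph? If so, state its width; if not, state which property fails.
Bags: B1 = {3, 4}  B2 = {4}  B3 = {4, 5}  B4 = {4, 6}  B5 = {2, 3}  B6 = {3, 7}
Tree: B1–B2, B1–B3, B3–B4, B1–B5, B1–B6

No — vertex 1 appears in no bag.

A tree decomposition must satisfy three properties: every vertex lies in some bag; for every edge, both endpoints lie together in some bag; and for every vertex, the bags containing it form a connected subtree. Here vertex 1 appears in no bag, so the decomposition is invalid.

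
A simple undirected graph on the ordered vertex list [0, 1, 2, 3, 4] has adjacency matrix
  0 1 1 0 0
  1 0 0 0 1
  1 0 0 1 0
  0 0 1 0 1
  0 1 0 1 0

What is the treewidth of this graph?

A width-2 tree decomposition is:
Bags: B1 = {0, 2, 3}  B2 = {0, 3, 4}  B3 = {0, 1, 4}
Tree: B1–B2, B2–B3
Every bag has size at most 3, so the width is 3 − 1 = 2 and tw(G) ≤ 2. Since 0–2–3–4–1–0 is a cycle in G, G is not acyclic. Forests are exactly the graphs of treewidth ≤ 1, so tw(G) ≥ 2. Hence tw(G) = 2 exactly.

2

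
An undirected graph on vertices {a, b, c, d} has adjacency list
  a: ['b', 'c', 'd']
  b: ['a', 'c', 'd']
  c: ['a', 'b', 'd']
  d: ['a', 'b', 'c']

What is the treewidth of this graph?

3

A width-3 tree decomposition is:
Bags: B1 = {a, b, c, d}
Tree: (single bag)
With just one bag of size 4, the width is 4 − 1 = 3, so tw(G) ≤ 3. Conversely, {a, b, c, d} is a clique of size 4, and the vertices of any clique must share a bag in every tree decomposition; so some bag has ≥ 4 vertices and tw(G) ≥ 3. Therefore the treewidth is 3.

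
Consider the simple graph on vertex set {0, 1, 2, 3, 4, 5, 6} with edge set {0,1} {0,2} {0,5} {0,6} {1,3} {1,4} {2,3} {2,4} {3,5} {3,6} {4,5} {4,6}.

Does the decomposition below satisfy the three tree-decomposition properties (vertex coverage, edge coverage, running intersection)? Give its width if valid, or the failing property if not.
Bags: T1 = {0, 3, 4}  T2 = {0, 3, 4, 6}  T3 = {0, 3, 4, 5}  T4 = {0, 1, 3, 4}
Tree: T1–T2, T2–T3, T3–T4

No — vertex 2 appears in no bag.

A tree decomposition must satisfy three properties: every vertex lies in some bag; for every edge, both endpoints lie together in some bag; and for every vertex, the bags containing it form a connected subtree. Here vertex 2 appears in no bag, so the decomposition is invalid.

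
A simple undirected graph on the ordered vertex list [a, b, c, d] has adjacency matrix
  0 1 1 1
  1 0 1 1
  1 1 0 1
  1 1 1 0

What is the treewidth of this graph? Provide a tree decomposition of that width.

A single bag containing all 4 vertices is trivially a valid decomposition of width 3. Conversely, {a, b, c, d} is a clique of size 4, and the vertices of any clique must share a bag in every tree decomposition; so some bag has ≥ 4 vertices and tw(G) ≥ 3. Hence tw(G) = 3 exactly.

Treewidth 3.
Bags: B1 = {a, b, c, d}
Tree: (single bag)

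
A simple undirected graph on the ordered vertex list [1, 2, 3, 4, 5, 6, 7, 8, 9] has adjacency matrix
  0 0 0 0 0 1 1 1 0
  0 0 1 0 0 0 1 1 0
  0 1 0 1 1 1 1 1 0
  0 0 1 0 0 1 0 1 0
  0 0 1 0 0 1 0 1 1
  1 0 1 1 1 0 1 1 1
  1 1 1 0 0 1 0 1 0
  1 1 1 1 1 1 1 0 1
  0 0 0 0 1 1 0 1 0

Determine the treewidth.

3

A width-3 tree decomposition is:
Bags: B1 = {3, 4, 6, 8}  B2 = {3, 6, 7, 8}  B3 = {3, 5, 6, 8}  B4 = {1, 6, 7, 8}  B5 = {2, 3, 7, 8}  B6 = {5, 6, 8, 9}
Tree: B1–B2, B2–B3, B2–B4, B2–B5, B3–B6
The largest bag has 4 vertices, giving width 3; this decomposition certifies tw(G) ≤ 3. For the lower bound, the 4 vertices {2, 3, 7, 8} are pairwise adjacent, and any tree decomposition puts a clique entirely inside one bag — forcing width ≥ 3. Therefore the treewidth is 3.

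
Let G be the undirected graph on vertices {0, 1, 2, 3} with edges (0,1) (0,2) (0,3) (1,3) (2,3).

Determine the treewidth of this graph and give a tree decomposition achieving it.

The largest bag has 3 vertices, giving width 2; this decomposition certifies tw(G) ≤ 2. For the lower bound, the 3 vertices {0, 1, 3} are pairwise adjacent, and any tree decomposition puts a clique entirely inside one bag — forcing width ≥ 2. The upper and lower bounds meet at 2, so that is the treewidth.

Treewidth 2.
One such decomposition:
Bags: B1 = {0, 1, 3}  B2 = {0, 2, 3}
Tree: B1–B2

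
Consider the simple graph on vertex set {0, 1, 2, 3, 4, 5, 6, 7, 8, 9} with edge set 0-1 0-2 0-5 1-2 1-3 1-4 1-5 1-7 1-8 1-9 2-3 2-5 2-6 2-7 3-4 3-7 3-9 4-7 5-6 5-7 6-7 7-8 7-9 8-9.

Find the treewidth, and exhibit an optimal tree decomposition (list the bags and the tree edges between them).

The largest bag has 4 vertices, giving width 3; this decomposition certifies tw(G) ≤ 3. On the other hand G contains the 4-clique {0, 1, 2, 5}. A clique must lie in a single bag of any decomposition, so no decomposition can have width below 3. Therefore the treewidth is 3.

Treewidth 3.
Bags: B1 = {1, 2, 5, 7}  B2 = {1, 2, 3, 7}  B3 = {1, 3, 7, 9}  B4 = {0, 1, 2, 5}  B5 = {1, 7, 8, 9}  B6 = {1, 3, 4, 7}  B7 = {2, 5, 6, 7}
Tree: B1–B2, B2–B3, B1–B4, B3–B5, B3–B6, B1–B7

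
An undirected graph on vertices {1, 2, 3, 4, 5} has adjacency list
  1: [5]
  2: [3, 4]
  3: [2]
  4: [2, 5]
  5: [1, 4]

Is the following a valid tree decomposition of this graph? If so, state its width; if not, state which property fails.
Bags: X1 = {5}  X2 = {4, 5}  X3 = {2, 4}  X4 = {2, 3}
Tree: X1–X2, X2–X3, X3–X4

A tree decomposition must satisfy three properties: every vertex lies in some bag; for every edge, both endpoints lie together in some bag; and for every vertex, the bags containing it form a connected subtree. Here vertex 1 appears in no bag, so the decomposition is invalid.

No — vertex 1 appears in no bag.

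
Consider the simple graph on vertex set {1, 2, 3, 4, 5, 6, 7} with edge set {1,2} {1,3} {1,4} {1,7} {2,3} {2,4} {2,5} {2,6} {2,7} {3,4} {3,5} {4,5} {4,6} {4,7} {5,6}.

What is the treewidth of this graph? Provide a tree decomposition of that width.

The largest bag has 4 vertices, giving width 3; this decomposition certifies tw(G) ≤ 3. On the other hand G contains the 4-clique {1, 2, 3, 4}. A clique must lie in a single bag of any decomposition, so no decomposition can have width below 3. Combining the bounds, tw(G) = 3.

Treewidth 3.
Bags: B1 = {1, 2, 4, 7}  B2 = {1, 2, 3, 4}  B3 = {2, 3, 4, 5}  B4 = {2, 4, 5, 6}
Tree: B1–B2, B2–B3, B3–B4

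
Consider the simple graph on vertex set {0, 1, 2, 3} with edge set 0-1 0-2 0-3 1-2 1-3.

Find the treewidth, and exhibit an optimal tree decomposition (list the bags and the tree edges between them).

Each bag holds 3 vertices, so the decomposition has width 2, which upper-bounds the treewidth. On the other hand G contains the 3-clique {0, 1, 2}. A clique must lie in a single bag of any decomposition, so no decomposition can have width below 2. Combining the bounds, tw(G) = 2.

Treewidth 2.
Bags: B1 = {0, 1, 3}  B2 = {0, 1, 2}
Tree: B1–B2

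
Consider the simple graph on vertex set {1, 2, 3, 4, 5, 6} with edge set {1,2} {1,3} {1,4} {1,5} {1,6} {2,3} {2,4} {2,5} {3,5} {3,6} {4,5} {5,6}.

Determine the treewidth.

3

A width-3 tree decomposition is:
Bags: B1 = {1, 2, 3, 5}  B2 = {1, 3, 5, 6}  B3 = {1, 2, 4, 5}
Tree: B1–B2, B1–B3
Every bag has size at most 4, so the width is 4 − 1 = 3 and tw(G) ≤ 3. On the other hand G contains the 4-clique {1, 2, 3, 5}. A clique must lie in a single bag of any decomposition, so no decomposition can have width below 3. The upper and lower bounds meet at 3, so that is the treewidth.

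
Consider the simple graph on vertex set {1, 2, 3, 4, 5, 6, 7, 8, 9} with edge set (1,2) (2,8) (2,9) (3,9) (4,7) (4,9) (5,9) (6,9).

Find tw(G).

1

A width-1 tree decomposition is:
Bags: B1 = {2, 9}  B2 = {3, 9}  B3 = {5, 9}  B4 = {4, 9}  B5 = {2, 8}  B6 = {4, 7}  B7 = {1, 2}  B8 = {6, 9}
Tree: B1–B2, B1–B3, B3–B4, B1–B5, B4–B6, B1–B7, B2–B8
The largest bag has 2 vertices, giving width 1; this decomposition certifies tw(G) ≤ 1. Since G has at least one edge (e.g. 2–9), it is not an edgeless graph, so tw(G) ≥ 1. Therefore the treewidth is 1.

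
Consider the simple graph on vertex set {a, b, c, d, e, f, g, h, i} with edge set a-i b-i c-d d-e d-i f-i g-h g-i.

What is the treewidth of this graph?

A width-1 tree decomposition is:
Bags: B1 = {g, i}  B2 = {d, i}  B3 = {g, h}  B4 = {b, i}  B5 = {c, d}  B6 = {d, e}  B7 = {f, i}  B8 = {a, i}
Tree: B1–B2, B1–B3, B1–B4, B2–B5, B2–B6, B4–B7, B1–B8
Every bag has size at most 2, so the width is 2 − 1 = 1 and tw(G) ≤ 1. G has an edge, so its treewidth is at least 1. Combining the bounds, tw(G) = 1.

1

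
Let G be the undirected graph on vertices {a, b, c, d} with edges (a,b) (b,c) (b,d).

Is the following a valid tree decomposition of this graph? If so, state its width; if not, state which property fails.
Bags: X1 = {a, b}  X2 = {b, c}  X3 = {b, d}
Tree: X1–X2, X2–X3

Every vertex of G appears in some bag (union = {a, b, c, d}); every edge is covered by a bag; and for each vertex v the set of bags containing v is connected in the bag tree. The decomposition is therefore valid. The largest bag has 2 vertices, so the width is 1.

Yes; width 1.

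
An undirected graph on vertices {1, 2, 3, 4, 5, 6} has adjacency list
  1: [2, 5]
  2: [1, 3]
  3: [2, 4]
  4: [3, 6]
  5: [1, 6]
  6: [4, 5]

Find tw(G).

A width-2 tree decomposition is:
Bags: B1 = {4, 5, 6}  B2 = {3, 4, 5}  B3 = {2, 3, 5}  B4 = {1, 2, 5}
Tree: B1–B2, B2–B3, B3–B4
Every bag has size at most 3, so the width is 3 − 1 = 2 and tw(G) ≤ 2. For the lower bound, G contains the cycle 5–6–4–3–2–1–5, so G is not a forest; only forests have treewidth ≤ 1, hence tw(G) ≥ 2. The upper and lower bounds meet at 2, so that is the treewidth.

2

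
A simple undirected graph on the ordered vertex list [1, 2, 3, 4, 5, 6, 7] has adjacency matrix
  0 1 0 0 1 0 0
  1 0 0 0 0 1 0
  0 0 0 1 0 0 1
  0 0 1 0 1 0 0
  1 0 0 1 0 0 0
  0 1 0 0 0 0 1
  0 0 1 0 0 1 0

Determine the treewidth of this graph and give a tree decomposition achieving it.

Every bag has size at most 3, so the width is 3 − 1 = 2 and tw(G) ≤ 2. The edges 3–7–6–2–1–5–4–3 form a cycle, so G is not a tree and its treewidth is at least 2. Therefore the treewidth is 2.

Treewidth 2.
Bags: B1 = {3, 6, 7}  B2 = {2, 3, 6}  B3 = {1, 2, 3}  B4 = {1, 3, 5}  B5 = {3, 4, 5}
Tree: B1–B2, B2–B3, B3–B4, B4–B5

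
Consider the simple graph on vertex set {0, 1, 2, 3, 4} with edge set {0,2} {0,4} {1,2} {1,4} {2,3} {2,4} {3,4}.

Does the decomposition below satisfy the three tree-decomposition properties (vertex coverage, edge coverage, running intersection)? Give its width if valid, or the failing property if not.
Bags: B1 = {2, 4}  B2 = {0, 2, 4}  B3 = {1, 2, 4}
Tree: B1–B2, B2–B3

No — vertex 3 appears in no bag.

A tree decomposition must satisfy three properties: every vertex lies in some bag; for every edge, both endpoints lie together in some bag; and for every vertex, the bags containing it form a connected subtree. Here vertex 3 appears in no bag, so the decomposition is invalid.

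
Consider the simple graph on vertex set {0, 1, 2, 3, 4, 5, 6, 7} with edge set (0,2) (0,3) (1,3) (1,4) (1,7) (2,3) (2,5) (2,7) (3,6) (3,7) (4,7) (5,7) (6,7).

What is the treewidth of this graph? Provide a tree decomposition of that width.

Every bag has size at most 3, so the width is 3 − 1 = 2 and tw(G) ≤ 2. Conversely, {0, 2, 3} is a clique of size 3, and the vertices of any clique must share a bag in every tree decomposition; so some bag has ≥ 3 vertices and tw(G) ≥ 2. Therefore the treewidth is 2.

Treewidth 2.
One optimal decomposition is:
Bags: B1 = {2, 3, 7}  B2 = {1, 3, 7}  B3 = {1, 4, 7}  B4 = {2, 5, 7}  B5 = {3, 6, 7}  B6 = {0, 2, 3}
Tree: B1–B2, B2–B3, B1–B4, B2–B5, B1–B6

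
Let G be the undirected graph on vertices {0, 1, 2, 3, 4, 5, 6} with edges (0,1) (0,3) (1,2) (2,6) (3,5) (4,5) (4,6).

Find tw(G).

A width-2 tree decomposition is:
Bags: B1 = {4, 5, 6}  B2 = {3, 5, 6}  B3 = {0, 3, 6}  B4 = {0, 1, 6}  B5 = {1, 2, 6}
Tree: B1–B2, B2–B3, B3–B4, B4–B5
The largest bag has 3 vertices, giving width 2; this decomposition certifies tw(G) ≤ 2. The edges 6–4–5–3–0–1–2–6 form a cycle, so G is not a tree and its treewidth is at least 2. Therefore the treewidth is 2.

2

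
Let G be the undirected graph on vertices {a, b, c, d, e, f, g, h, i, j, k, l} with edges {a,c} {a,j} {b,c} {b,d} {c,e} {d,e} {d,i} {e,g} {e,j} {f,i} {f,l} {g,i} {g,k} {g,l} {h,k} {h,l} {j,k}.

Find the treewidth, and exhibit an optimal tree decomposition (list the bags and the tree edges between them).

Treewidth 3.
Bags: B1 = {a, b, c, d}  B2 = {a, c, d, e}  B3 = {a, d, e, j}  B4 = {d, e, i, j}  B5 = {e, g, i, j}  B6 = {g, i, j, k}  B7 = {f, g, i, k}  B8 = {f, g, k, l}  B9 = {f, h, k, l}
Tree: B1–B2, B2–B3, B3–B4, B4–B5, B5–B6, B6–B7, B7–B8, B8–B9

Each bag holds 4 vertices, so the decomposition has width 3, which upper-bounds the treewidth. For the lower bound: the 4 vertex sets {a,b,c}, {d}, {e}, {g,i,j,k} are disjoint, each induces a connected subgraph, and every pair is joined by at least one edge of G. Contracting each set to a single vertex therefore yields K_{4} as a minor, and since treewidth is minor-monotone, tw(G) ≥ tw(K_{4}) = 3. Combining the bounds, tw(G) = 3.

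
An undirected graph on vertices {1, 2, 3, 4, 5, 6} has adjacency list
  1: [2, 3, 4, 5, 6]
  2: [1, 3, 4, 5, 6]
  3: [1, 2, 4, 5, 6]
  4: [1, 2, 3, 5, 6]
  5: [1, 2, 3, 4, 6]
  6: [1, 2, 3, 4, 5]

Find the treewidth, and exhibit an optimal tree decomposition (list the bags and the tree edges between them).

A single bag containing all 6 vertices is trivially a valid decomposition of width 5. For the lower bound, the 6 vertices {1, 2, 3, 4, 5, 6} are pairwise adjacent, and any tree decomposition puts a clique entirely inside one bag — forcing width ≥ 5. Hence tw(G) = 5 exactly.

Treewidth 5.
Bags: B1 = {1, 2, 3, 4, 5, 6}
Tree: (single bag)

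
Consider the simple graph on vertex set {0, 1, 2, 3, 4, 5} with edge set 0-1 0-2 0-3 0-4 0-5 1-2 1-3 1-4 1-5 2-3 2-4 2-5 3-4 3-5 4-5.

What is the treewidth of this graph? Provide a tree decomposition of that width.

With just one bag of size 6, the width is 6 − 1 = 5, so tw(G) ≤ 5. On the other hand G contains the 6-clique {0, 1, 2, 3, 4, 5}. A clique must lie in a single bag of any decomposition, so no decomposition can have width below 5. The upper and lower bounds meet at 5, so that is the treewidth.

Treewidth 5.
Bags: B1 = {0, 1, 2, 3, 4, 5}
Tree: (single bag)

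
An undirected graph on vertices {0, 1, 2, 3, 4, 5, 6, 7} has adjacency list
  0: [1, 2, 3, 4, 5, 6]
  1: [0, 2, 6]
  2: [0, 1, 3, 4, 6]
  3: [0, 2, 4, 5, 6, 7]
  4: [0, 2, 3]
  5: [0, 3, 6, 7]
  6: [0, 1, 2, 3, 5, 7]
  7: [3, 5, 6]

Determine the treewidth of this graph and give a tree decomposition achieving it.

Treewidth 3.
Bags: B1 = {0, 1, 2, 6}  B2 = {0, 2, 3, 6}  B3 = {0, 2, 3, 4}  B4 = {0, 3, 5, 6}  B5 = {3, 5, 6, 7}
Tree: B1–B2, B2–B3, B2–B4, B4–B5

Every bag has size at most 4, so the width is 4 − 1 = 3 and tw(G) ≤ 3. Conversely, {0, 1, 2, 6} is a clique of size 4, and the vertices of any clique must share a bag in every tree decomposition; so some bag has ≥ 4 vertices and tw(G) ≥ 3. Hence tw(G) = 3 exactly.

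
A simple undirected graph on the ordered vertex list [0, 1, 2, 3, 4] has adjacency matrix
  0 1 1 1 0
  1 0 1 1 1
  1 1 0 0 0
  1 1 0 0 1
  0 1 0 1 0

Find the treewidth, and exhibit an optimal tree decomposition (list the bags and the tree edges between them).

Treewidth 2.
One optimal decomposition is:
Bags: B1 = {0, 1, 3}  B2 = {1, 3, 4}  B3 = {0, 1, 2}
Tree: B1–B2, B1–B3

The largest bag has 3 vertices, giving width 2; this decomposition certifies tw(G) ≤ 2. Conversely, {0, 1, 2} is a clique of size 3, and the vertices of any clique must share a bag in every tree decomposition; so some bag has ≥ 3 vertices and tw(G) ≥ 2. The upper and lower bounds meet at 2, so that is the treewidth.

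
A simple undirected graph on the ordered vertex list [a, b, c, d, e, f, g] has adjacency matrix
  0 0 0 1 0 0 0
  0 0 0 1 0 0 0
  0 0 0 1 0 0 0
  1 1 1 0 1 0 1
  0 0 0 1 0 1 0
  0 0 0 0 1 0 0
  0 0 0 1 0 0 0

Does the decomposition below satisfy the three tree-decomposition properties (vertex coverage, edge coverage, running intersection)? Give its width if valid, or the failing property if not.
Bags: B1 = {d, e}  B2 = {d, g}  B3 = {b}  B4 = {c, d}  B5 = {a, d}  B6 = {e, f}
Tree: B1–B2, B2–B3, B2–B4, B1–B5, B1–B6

No — edge (d,b) lies in no bag.

A tree decomposition must satisfy three properties: every vertex lies in some bag; for every edge, both endpoints lie together in some bag; and for every vertex, the bags containing it form a connected subtree. Here edge (d,b) lies in no bag, so the decomposition is invalid.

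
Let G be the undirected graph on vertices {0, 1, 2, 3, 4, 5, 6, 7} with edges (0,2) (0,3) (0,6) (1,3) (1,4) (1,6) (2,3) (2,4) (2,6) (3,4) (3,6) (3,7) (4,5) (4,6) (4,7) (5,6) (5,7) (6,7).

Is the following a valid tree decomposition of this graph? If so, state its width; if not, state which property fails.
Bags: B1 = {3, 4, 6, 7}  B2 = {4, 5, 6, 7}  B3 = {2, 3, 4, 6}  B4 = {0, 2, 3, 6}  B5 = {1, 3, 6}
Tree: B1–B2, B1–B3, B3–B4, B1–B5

No — edge (4,1) lies in no bag.

A tree decomposition must satisfy three properties: every vertex lies in some bag; for every edge, both endpoints lie together in some bag; and for every vertex, the bags containing it form a connected subtree. Here edge (4,1) lies in no bag, so the decomposition is invalid.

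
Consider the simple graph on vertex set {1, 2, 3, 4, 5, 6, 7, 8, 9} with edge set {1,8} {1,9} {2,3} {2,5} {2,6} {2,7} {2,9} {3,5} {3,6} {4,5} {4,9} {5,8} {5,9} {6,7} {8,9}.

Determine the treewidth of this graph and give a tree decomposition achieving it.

The largest bag has 3 vertices, giving width 2; this decomposition certifies tw(G) ≤ 2. Conversely, {1, 8, 9} is a clique of size 3, and the vertices of any clique must share a bag in every tree decomposition; so some bag has ≥ 3 vertices and tw(G) ≥ 2. The upper and lower bounds meet at 2, so that is the treewidth.

Treewidth 2.
One optimal decomposition is:
Bags: B1 = {2, 3, 5}  B2 = {2, 5, 9}  B3 = {5, 8, 9}  B4 = {2, 3, 6}  B5 = {1, 8, 9}  B6 = {2, 6, 7}  B7 = {4, 5, 9}
Tree: B1–B2, B2–B3, B1–B4, B3–B5, B4–B6, B2–B7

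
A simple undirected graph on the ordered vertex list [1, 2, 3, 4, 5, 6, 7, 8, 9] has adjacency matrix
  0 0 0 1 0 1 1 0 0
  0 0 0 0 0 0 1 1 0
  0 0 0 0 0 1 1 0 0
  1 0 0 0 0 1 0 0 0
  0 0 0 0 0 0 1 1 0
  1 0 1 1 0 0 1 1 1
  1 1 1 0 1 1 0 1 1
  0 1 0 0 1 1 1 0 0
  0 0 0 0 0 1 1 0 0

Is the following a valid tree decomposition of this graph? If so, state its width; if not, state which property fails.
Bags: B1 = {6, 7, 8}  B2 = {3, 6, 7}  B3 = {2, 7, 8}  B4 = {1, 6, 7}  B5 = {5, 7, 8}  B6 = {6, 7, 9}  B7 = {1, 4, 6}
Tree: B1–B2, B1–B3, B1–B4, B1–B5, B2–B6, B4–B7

Yes; width 2.

Checking the three conditions: (i) the bags cover all of {1, 2, 3, 4, 5, 6, 7, 8, 9}; (ii) for each edge, some bag contains both endpoints; (iii) the bags containing any fixed vertex form a subtree. All hold, so the decomposition is valid with width 3 − 1 = 2.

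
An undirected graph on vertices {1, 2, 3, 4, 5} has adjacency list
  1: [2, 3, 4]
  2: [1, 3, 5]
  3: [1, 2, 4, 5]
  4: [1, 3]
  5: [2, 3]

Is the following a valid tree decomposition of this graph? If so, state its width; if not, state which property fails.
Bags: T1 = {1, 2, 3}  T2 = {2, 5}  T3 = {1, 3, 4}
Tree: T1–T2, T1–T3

A tree decomposition must satisfy three properties: every vertex lies in some bag; for every edge, both endpoints lie together in some bag; and for every vertex, the bags containing it form a connected subtree. Here edge (3,5) lies in no bag, so the decomposition is invalid.

No — edge (3,5) lies in no bag.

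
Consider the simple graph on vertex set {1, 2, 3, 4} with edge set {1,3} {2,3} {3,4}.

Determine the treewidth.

A width-1 tree decomposition is:
Bags: B1 = {1, 3}  B2 = {2, 3}  B3 = {3, 4}
Tree: B1–B2, B2–B3
The largest bag has 2 vertices, giving width 1; this decomposition certifies tw(G) ≤ 1. Any graph with an edge has treewidth ≥ 1, and G has the edge 1–3. The upper and lower bounds meet at 1, so that is the treewidth.

1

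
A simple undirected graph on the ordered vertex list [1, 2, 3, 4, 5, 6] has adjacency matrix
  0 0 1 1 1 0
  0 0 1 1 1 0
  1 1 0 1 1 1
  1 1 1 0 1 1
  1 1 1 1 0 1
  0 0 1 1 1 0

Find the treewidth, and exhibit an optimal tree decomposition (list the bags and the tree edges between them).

Every bag has size at most 4, so the width is 4 − 1 = 3 and tw(G) ≤ 3. Conversely, {1, 3, 4, 5} is a clique of size 4, and the vertices of any clique must share a bag in every tree decomposition; so some bag has ≥ 4 vertices and tw(G) ≥ 3. Combining the bounds, tw(G) = 3.

Treewidth 3.
Bags: B1 = {3, 4, 5, 6}  B2 = {2, 3, 4, 5}  B3 = {1, 3, 4, 5}
Tree: B1–B2, B1–B3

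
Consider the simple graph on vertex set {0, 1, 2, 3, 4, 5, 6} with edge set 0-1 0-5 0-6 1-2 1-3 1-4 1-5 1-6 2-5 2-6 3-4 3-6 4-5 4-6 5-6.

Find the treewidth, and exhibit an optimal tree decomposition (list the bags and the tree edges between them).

Every bag has size at most 4, so the width is 4 − 1 = 3 and tw(G) ≤ 3. Conversely, {1, 3, 4, 6} is a clique of size 4, and the vertices of any clique must share a bag in every tree decomposition; so some bag has ≥ 4 vertices and tw(G) ≥ 3. Hence tw(G) = 3 exactly.

Treewidth 3.
One optimal decomposition is:
Bags: B1 = {0, 1, 5, 6}  B2 = {1, 4, 5, 6}  B3 = {1, 2, 5, 6}  B4 = {1, 3, 4, 6}
Tree: B1–B2, B2–B3, B2–B4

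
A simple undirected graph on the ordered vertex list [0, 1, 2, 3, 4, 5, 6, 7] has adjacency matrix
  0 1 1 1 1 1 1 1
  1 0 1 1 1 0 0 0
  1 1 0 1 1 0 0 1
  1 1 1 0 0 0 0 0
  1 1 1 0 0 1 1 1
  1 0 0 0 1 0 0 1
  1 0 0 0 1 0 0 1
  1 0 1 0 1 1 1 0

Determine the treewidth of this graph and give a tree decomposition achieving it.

Treewidth 3.
One optimal decomposition is:
Bags: B1 = {0, 1, 2, 4}  B2 = {0, 2, 4, 7}  B3 = {0, 4, 5, 7}  B4 = {0, 1, 2, 3}  B5 = {0, 4, 6, 7}
Tree: B1–B2, B2–B3, B1–B4, B3–B5

Each bag holds 4 vertices, so the decomposition has width 3, which upper-bounds the treewidth. Conversely, {0, 1, 2, 3} is a clique of size 4, and the vertices of any clique must share a bag in every tree decomposition; so some bag has ≥ 4 vertices and tw(G) ≥ 3. Combining the bounds, tw(G) = 3.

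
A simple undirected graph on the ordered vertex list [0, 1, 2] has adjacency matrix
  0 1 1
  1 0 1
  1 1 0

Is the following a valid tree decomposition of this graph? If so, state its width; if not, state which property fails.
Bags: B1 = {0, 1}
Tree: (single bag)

A tree decomposition must satisfy three properties: every vertex lies in some bag; for every edge, both endpoints lie together in some bag; and for every vertex, the bags containing it form a connected subtree. Here vertex 2 appears in no bag, so the decomposition is invalid.

No — vertex 2 appears in no bag.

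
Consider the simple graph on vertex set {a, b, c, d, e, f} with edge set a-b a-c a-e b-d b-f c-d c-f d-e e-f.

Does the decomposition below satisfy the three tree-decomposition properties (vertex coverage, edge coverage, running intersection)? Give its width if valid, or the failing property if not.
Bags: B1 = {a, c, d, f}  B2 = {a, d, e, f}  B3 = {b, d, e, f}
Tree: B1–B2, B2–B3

A tree decomposition must satisfy three properties: every vertex lies in some bag; for every edge, both endpoints lie together in some bag; and for every vertex, the bags containing it form a connected subtree. Here edge (a,b) lies in no bag, so the decomposition is invalid.

No — edge (a,b) lies in no bag.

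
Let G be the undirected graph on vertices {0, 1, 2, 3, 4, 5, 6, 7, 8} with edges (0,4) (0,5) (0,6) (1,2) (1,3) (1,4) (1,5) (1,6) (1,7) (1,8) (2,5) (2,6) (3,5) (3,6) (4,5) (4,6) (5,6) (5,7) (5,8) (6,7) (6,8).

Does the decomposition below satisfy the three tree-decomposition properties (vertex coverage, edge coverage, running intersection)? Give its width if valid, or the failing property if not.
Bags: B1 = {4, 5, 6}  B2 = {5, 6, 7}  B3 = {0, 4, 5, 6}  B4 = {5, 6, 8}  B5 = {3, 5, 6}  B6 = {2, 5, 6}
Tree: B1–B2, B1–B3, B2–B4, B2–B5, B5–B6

A tree decomposition must satisfy three properties: every vertex lies in some bag; for every edge, both endpoints lie together in some bag; and for every vertex, the bags containing it form a connected subtree. Here vertex 1 appears in no bag, so the decomposition is invalid.

No — vertex 1 appears in no bag.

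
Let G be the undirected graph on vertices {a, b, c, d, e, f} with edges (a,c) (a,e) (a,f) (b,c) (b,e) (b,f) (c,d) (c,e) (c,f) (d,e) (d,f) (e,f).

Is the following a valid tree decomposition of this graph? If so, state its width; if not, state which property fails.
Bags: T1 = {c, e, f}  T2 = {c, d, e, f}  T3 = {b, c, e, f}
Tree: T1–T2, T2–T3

No — vertex a appears in no bag.

A tree decomposition must satisfy three properties: every vertex lies in some bag; for every edge, both endpoints lie together in some bag; and for every vertex, the bags containing it form a connected subtree. Here vertex a appears in no bag, so the decomposition is invalid.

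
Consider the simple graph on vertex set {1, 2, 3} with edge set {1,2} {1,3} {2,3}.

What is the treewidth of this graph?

2

A width-2 tree decomposition is:
Bags: B1 = {1, 2, 3}
Tree: (single bag)
With just one bag of size 3, the width is 3 − 1 = 2, so tw(G) ≤ 2. Conversely, {1, 2, 3} is a clique of size 3, and the vertices of any clique must share a bag in every tree decomposition; so some bag has ≥ 3 vertices and tw(G) ≥ 2. Therefore the treewidth is 2.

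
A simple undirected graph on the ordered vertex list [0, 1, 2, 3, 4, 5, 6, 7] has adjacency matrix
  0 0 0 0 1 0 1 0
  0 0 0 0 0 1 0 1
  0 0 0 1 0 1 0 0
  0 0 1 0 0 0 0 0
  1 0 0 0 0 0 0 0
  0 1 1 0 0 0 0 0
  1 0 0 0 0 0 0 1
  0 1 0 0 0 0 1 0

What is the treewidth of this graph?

A width-1 tree decomposition is:
Bags: B1 = {0, 4}  B2 = {0, 6}  B3 = {6, 7}  B4 = {1, 7}  B5 = {1, 5}  B6 = {2, 5}  B7 = {2, 3}
Tree: B1–B2, B2–B3, B3–B4, B4–B5, B5–B6, B6–B7
Every bag has size at most 2, so the width is 2 − 1 = 1 and tw(G) ≤ 1. Any graph with an edge has treewidth ≥ 1, and G has the edge 4–0. Combining the bounds, tw(G) = 1.

1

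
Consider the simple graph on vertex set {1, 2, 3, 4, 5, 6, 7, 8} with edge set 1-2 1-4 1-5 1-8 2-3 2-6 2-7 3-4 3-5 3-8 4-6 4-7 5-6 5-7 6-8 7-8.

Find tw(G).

4

A width-4 tree decomposition is:
Bags: B1 = {1, 2, 3, 6, 7}  B2 = {1, 3, 6, 7, 8}  B3 = {1, 3, 4, 6, 7}  B4 = {1, 3, 5, 6, 7}
Tree: B1–B2, B2–B3, B3–B4
The largest bag has 5 vertices, giving width 4; this decomposition certifies tw(G) ≤ 4. For the lower bound: the 5 vertex sets {2,7}, {6,8}, {3,4}, {1}, {5} are disjoint, each induces a connected subgraph, and every pair is joined by at least one edge of G. Contracting each set to a single vertex therefore yields K_{5} as a minor, and since treewidth is minor-monotone, tw(G) ≥ tw(K_{5}) = 4. The upper and lower bounds meet at 4, so that is the treewidth.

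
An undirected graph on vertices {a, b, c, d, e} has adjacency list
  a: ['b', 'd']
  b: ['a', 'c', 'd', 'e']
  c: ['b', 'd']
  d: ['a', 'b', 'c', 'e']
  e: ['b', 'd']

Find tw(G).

A width-2 tree decomposition is:
Bags: B1 = {a, b, d}  B2 = {b, d, e}  B3 = {b, c, d}
Tree: B1–B2, B1–B3
The largest bag has 3 vertices, giving width 2; this decomposition certifies tw(G) ≤ 2. For the lower bound, the 3 vertices {b, d, e} are pairwise adjacent, and any tree decomposition puts a clique entirely inside one bag — forcing width ≥ 2. Combining the bounds, tw(G) = 2.

2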